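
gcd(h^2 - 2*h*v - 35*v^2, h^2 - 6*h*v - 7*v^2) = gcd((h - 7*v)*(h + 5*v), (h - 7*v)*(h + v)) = -h + 7*v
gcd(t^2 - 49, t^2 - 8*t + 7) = t - 7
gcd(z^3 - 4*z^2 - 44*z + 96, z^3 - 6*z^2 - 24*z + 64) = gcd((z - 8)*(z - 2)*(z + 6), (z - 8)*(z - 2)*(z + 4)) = z^2 - 10*z + 16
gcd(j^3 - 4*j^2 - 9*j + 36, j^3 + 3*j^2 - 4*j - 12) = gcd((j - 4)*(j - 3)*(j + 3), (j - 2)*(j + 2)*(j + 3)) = j + 3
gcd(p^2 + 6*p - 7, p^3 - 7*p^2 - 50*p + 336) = p + 7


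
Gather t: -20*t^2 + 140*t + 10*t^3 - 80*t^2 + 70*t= 10*t^3 - 100*t^2 + 210*t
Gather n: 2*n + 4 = 2*n + 4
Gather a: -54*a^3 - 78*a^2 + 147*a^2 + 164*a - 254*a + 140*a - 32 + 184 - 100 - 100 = -54*a^3 + 69*a^2 + 50*a - 48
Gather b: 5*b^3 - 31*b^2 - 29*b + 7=5*b^3 - 31*b^2 - 29*b + 7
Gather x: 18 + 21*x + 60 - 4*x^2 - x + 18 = -4*x^2 + 20*x + 96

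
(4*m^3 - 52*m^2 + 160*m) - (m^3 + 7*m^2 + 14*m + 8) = 3*m^3 - 59*m^2 + 146*m - 8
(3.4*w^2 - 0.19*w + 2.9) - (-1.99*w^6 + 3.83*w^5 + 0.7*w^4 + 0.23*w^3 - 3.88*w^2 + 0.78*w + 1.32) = 1.99*w^6 - 3.83*w^5 - 0.7*w^4 - 0.23*w^3 + 7.28*w^2 - 0.97*w + 1.58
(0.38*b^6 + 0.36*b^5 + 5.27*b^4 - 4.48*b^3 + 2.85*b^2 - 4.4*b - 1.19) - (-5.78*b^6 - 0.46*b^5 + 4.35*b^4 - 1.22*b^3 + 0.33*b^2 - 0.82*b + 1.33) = 6.16*b^6 + 0.82*b^5 + 0.92*b^4 - 3.26*b^3 + 2.52*b^2 - 3.58*b - 2.52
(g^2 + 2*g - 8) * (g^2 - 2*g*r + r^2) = g^4 - 2*g^3*r + 2*g^3 + g^2*r^2 - 4*g^2*r - 8*g^2 + 2*g*r^2 + 16*g*r - 8*r^2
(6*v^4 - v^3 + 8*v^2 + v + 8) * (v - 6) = 6*v^5 - 37*v^4 + 14*v^3 - 47*v^2 + 2*v - 48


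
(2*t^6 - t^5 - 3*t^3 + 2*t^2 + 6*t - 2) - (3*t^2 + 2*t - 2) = 2*t^6 - t^5 - 3*t^3 - t^2 + 4*t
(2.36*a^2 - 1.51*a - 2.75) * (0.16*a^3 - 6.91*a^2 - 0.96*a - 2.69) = 0.3776*a^5 - 16.5492*a^4 + 7.7285*a^3 + 14.1037*a^2 + 6.7019*a + 7.3975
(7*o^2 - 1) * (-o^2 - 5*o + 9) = -7*o^4 - 35*o^3 + 64*o^2 + 5*o - 9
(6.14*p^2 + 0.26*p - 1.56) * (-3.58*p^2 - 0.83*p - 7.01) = -21.9812*p^4 - 6.027*p^3 - 37.6724*p^2 - 0.5278*p + 10.9356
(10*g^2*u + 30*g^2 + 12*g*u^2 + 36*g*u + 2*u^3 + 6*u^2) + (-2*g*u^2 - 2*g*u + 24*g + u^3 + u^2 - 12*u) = 10*g^2*u + 30*g^2 + 10*g*u^2 + 34*g*u + 24*g + 3*u^3 + 7*u^2 - 12*u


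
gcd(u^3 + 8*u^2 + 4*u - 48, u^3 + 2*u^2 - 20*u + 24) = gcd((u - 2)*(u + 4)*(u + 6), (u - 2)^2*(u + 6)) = u^2 + 4*u - 12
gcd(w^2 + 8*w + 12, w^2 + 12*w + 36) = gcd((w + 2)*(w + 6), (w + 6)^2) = w + 6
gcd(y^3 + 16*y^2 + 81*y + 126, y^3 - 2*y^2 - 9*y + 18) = y + 3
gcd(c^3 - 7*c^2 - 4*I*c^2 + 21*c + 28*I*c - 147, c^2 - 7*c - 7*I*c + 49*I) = c^2 + c*(-7 - 7*I) + 49*I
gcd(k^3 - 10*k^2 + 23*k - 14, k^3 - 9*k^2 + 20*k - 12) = k^2 - 3*k + 2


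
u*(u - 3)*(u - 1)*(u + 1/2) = u^4 - 7*u^3/2 + u^2 + 3*u/2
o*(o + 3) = o^2 + 3*o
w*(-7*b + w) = -7*b*w + w^2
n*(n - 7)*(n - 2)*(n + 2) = n^4 - 7*n^3 - 4*n^2 + 28*n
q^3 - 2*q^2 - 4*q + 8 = (q - 2)^2*(q + 2)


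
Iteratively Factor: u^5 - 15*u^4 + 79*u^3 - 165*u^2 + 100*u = (u)*(u^4 - 15*u^3 + 79*u^2 - 165*u + 100) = u*(u - 5)*(u^3 - 10*u^2 + 29*u - 20) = u*(u - 5)*(u - 4)*(u^2 - 6*u + 5) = u*(u - 5)^2*(u - 4)*(u - 1)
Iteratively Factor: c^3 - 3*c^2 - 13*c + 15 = (c - 5)*(c^2 + 2*c - 3) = (c - 5)*(c - 1)*(c + 3)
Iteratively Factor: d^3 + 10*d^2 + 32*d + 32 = (d + 2)*(d^2 + 8*d + 16) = (d + 2)*(d + 4)*(d + 4)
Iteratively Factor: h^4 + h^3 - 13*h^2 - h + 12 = (h - 1)*(h^3 + 2*h^2 - 11*h - 12) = (h - 3)*(h - 1)*(h^2 + 5*h + 4) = (h - 3)*(h - 1)*(h + 4)*(h + 1)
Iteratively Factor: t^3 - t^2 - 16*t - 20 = (t + 2)*(t^2 - 3*t - 10) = (t - 5)*(t + 2)*(t + 2)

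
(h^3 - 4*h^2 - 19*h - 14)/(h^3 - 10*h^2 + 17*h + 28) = (h + 2)/(h - 4)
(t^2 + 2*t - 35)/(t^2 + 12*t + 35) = (t - 5)/(t + 5)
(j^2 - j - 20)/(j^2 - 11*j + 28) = (j^2 - j - 20)/(j^2 - 11*j + 28)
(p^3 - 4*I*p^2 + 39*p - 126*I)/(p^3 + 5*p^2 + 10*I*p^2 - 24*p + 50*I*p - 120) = (p^2 - 10*I*p - 21)/(p^2 + p*(5 + 4*I) + 20*I)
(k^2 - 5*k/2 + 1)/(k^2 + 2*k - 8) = (k - 1/2)/(k + 4)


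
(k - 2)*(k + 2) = k^2 - 4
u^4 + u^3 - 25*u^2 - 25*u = u*(u - 5)*(u + 1)*(u + 5)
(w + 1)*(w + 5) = w^2 + 6*w + 5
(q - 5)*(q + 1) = q^2 - 4*q - 5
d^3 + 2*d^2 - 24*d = d*(d - 4)*(d + 6)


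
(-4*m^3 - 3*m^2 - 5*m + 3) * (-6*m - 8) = 24*m^4 + 50*m^3 + 54*m^2 + 22*m - 24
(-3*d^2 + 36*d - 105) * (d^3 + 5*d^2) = -3*d^5 + 21*d^4 + 75*d^3 - 525*d^2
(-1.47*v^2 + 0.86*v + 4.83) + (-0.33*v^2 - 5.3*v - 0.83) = -1.8*v^2 - 4.44*v + 4.0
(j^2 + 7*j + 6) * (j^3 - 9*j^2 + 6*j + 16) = j^5 - 2*j^4 - 51*j^3 + 4*j^2 + 148*j + 96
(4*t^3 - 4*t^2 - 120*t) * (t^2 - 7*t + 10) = 4*t^5 - 32*t^4 - 52*t^3 + 800*t^2 - 1200*t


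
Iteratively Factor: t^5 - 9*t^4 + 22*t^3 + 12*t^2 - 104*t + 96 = (t + 2)*(t^4 - 11*t^3 + 44*t^2 - 76*t + 48) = (t - 2)*(t + 2)*(t^3 - 9*t^2 + 26*t - 24) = (t - 2)^2*(t + 2)*(t^2 - 7*t + 12) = (t - 3)*(t - 2)^2*(t + 2)*(t - 4)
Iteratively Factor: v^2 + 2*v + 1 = (v + 1)*(v + 1)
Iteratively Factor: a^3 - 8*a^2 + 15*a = (a)*(a^2 - 8*a + 15) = a*(a - 3)*(a - 5)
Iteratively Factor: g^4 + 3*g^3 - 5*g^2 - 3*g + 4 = (g + 1)*(g^3 + 2*g^2 - 7*g + 4) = (g - 1)*(g + 1)*(g^2 + 3*g - 4) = (g - 1)^2*(g + 1)*(g + 4)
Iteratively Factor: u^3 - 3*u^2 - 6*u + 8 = (u - 1)*(u^2 - 2*u - 8) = (u - 1)*(u + 2)*(u - 4)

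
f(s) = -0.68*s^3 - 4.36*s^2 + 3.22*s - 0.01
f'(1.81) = -19.25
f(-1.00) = -6.91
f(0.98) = -1.68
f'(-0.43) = 6.59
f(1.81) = -12.50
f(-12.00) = 508.55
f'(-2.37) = 12.43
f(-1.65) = -14.14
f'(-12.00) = -185.90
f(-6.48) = -18.93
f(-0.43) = -2.15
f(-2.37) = -23.08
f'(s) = -2.04*s^2 - 8.72*s + 3.22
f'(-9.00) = -83.54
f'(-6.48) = -25.93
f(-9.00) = 113.57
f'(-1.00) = 9.90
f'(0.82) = -5.30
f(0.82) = -0.68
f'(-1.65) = 12.05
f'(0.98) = -7.28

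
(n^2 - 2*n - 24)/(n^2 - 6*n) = (n + 4)/n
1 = 1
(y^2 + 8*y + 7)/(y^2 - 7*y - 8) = (y + 7)/(y - 8)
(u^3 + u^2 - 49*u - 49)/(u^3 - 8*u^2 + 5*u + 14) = (u + 7)/(u - 2)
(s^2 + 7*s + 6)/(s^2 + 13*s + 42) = (s + 1)/(s + 7)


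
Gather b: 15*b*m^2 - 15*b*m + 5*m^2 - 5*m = b*(15*m^2 - 15*m) + 5*m^2 - 5*m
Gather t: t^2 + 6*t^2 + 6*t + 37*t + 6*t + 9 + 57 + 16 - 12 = 7*t^2 + 49*t + 70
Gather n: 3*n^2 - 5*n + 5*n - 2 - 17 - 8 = 3*n^2 - 27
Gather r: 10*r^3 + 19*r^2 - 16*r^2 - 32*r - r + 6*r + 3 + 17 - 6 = 10*r^3 + 3*r^2 - 27*r + 14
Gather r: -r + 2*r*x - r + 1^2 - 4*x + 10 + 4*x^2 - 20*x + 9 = r*(2*x - 2) + 4*x^2 - 24*x + 20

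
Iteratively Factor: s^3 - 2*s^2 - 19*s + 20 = (s - 1)*(s^2 - s - 20) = (s - 1)*(s + 4)*(s - 5)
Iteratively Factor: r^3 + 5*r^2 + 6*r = (r + 2)*(r^2 + 3*r) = r*(r + 2)*(r + 3)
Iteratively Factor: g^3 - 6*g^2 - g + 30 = (g - 5)*(g^2 - g - 6) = (g - 5)*(g + 2)*(g - 3)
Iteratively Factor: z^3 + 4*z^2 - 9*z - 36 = (z + 3)*(z^2 + z - 12) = (z - 3)*(z + 3)*(z + 4)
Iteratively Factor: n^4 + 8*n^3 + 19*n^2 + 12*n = (n + 1)*(n^3 + 7*n^2 + 12*n) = (n + 1)*(n + 3)*(n^2 + 4*n) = (n + 1)*(n + 3)*(n + 4)*(n)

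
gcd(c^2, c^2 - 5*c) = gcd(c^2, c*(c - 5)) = c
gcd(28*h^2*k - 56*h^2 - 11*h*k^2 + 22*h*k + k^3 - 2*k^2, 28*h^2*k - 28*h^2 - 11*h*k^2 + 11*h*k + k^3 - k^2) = 28*h^2 - 11*h*k + k^2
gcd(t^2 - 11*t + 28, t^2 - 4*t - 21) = t - 7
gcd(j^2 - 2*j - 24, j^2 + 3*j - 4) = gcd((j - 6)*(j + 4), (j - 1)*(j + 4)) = j + 4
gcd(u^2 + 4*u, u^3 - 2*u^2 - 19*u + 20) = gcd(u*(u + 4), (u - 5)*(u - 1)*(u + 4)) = u + 4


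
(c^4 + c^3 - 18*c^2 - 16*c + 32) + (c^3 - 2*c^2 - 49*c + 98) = c^4 + 2*c^3 - 20*c^2 - 65*c + 130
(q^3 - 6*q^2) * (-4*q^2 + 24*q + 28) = -4*q^5 + 48*q^4 - 116*q^3 - 168*q^2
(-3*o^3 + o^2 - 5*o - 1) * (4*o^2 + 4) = -12*o^5 + 4*o^4 - 32*o^3 - 20*o - 4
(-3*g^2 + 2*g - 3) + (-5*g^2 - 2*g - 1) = -8*g^2 - 4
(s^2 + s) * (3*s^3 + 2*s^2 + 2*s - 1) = 3*s^5 + 5*s^4 + 4*s^3 + s^2 - s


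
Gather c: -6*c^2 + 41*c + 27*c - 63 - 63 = -6*c^2 + 68*c - 126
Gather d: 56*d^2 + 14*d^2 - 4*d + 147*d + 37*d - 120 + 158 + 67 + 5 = 70*d^2 + 180*d + 110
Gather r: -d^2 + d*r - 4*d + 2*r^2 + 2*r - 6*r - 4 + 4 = -d^2 - 4*d + 2*r^2 + r*(d - 4)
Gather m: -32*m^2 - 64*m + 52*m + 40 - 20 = -32*m^2 - 12*m + 20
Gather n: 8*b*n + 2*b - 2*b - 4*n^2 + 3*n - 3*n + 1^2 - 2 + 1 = 8*b*n - 4*n^2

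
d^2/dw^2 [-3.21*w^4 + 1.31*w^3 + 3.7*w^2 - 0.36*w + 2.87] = -38.52*w^2 + 7.86*w + 7.4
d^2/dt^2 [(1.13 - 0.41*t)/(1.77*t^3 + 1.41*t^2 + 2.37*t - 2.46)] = (-7.706934*t^5 + 36.342702*t^4 + 46.931832*t^3 + 20.498076*t^2 + 43.645446*t + 15.752466)/(5.545233*t^9 + 13.252167*t^8 + 32.83173*t^7 + 15.171273*t^6 + 7.124598*t^5 - 52.829415*t^4 - 3.877443*t^3 - 15.854454*t^2 + 43.026876*t - 14.886936)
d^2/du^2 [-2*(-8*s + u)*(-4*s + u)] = -4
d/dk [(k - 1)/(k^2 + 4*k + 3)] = (k^2 + 4*k - 2*(k - 1)*(k + 2) + 3)/(k^2 + 4*k + 3)^2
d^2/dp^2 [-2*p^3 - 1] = -12*p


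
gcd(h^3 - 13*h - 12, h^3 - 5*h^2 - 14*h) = 1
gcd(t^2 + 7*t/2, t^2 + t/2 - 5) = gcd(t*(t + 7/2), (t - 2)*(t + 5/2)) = 1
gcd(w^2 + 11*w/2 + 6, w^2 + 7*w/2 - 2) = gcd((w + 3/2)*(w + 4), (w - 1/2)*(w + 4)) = w + 4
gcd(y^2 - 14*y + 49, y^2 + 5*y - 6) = 1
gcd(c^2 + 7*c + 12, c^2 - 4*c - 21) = c + 3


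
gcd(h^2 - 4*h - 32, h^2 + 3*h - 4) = h + 4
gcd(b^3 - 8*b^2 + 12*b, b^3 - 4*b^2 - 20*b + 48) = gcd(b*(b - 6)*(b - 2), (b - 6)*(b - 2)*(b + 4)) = b^2 - 8*b + 12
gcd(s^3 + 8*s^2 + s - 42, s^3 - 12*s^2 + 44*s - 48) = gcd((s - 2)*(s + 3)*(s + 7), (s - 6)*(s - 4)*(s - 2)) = s - 2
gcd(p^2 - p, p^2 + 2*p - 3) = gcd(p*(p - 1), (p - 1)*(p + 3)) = p - 1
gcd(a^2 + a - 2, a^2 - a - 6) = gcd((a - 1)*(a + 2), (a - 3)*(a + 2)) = a + 2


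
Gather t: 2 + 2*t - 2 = 2*t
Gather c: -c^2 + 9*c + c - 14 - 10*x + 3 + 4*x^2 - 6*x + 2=-c^2 + 10*c + 4*x^2 - 16*x - 9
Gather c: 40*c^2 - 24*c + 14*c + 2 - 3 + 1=40*c^2 - 10*c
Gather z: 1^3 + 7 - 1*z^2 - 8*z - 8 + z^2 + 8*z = 0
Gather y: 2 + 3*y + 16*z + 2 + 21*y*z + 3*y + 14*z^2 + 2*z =y*(21*z + 6) + 14*z^2 + 18*z + 4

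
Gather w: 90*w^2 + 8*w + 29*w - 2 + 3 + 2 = 90*w^2 + 37*w + 3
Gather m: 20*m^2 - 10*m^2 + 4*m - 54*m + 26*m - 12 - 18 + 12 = 10*m^2 - 24*m - 18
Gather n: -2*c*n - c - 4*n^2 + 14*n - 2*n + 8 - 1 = -c - 4*n^2 + n*(12 - 2*c) + 7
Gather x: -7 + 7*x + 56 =7*x + 49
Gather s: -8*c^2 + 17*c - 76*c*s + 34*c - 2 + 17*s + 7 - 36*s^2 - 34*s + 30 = -8*c^2 + 51*c - 36*s^2 + s*(-76*c - 17) + 35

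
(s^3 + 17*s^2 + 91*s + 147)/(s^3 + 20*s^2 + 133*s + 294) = (s + 3)/(s + 6)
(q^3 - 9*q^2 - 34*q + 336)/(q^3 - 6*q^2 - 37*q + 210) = (q - 8)/(q - 5)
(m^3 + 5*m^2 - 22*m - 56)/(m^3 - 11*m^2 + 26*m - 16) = (m^3 + 5*m^2 - 22*m - 56)/(m^3 - 11*m^2 + 26*m - 16)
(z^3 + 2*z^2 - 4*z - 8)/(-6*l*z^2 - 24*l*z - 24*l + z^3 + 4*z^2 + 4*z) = (z - 2)/(-6*l + z)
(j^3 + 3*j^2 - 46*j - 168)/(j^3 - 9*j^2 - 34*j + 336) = (j + 4)/(j - 8)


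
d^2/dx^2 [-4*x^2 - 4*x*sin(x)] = 4*x*sin(x) - 8*cos(x) - 8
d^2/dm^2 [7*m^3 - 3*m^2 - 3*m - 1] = 42*m - 6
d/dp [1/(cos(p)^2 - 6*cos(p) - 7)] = 2*(cos(p) - 3)*sin(p)/(sin(p)^2 + 6*cos(p) + 6)^2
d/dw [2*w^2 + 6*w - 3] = 4*w + 6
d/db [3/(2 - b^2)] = 6*b/(b^2 - 2)^2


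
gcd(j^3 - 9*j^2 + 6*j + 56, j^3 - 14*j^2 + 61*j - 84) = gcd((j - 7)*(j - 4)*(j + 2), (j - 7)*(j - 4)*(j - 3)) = j^2 - 11*j + 28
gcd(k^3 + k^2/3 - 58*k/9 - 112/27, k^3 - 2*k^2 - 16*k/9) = k^2 - 2*k - 16/9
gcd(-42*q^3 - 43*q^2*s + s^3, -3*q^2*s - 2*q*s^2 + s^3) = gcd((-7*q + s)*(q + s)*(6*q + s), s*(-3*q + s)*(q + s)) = q + s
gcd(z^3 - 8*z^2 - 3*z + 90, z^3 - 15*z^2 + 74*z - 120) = z^2 - 11*z + 30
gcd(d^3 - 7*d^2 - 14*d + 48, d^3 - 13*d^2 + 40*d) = d - 8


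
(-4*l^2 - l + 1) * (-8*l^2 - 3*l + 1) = 32*l^4 + 20*l^3 - 9*l^2 - 4*l + 1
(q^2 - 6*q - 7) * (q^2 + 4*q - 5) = q^4 - 2*q^3 - 36*q^2 + 2*q + 35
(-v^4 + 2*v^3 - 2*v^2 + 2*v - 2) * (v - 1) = -v^5 + 3*v^4 - 4*v^3 + 4*v^2 - 4*v + 2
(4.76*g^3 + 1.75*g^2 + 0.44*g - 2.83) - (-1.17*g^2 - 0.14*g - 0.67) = 4.76*g^3 + 2.92*g^2 + 0.58*g - 2.16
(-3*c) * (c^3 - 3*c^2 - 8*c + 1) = -3*c^4 + 9*c^3 + 24*c^2 - 3*c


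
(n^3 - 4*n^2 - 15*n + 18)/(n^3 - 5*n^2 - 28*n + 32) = (n^2 - 3*n - 18)/(n^2 - 4*n - 32)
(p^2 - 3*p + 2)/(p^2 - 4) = (p - 1)/(p + 2)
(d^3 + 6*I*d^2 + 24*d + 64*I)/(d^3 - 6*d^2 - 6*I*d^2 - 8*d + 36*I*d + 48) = (d^2 + 10*I*d - 16)/(d^2 - 2*d*(3 + I) + 12*I)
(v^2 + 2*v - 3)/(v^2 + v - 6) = (v - 1)/(v - 2)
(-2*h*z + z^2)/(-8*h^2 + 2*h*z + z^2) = z/(4*h + z)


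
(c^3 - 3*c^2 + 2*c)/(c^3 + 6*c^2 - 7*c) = (c - 2)/(c + 7)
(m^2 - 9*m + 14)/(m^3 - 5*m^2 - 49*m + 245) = (m - 2)/(m^2 + 2*m - 35)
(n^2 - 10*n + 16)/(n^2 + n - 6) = (n - 8)/(n + 3)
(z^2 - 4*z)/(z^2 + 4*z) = (z - 4)/(z + 4)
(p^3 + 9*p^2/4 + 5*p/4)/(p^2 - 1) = p*(4*p + 5)/(4*(p - 1))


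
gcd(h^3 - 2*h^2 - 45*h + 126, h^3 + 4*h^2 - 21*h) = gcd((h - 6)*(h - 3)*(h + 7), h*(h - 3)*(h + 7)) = h^2 + 4*h - 21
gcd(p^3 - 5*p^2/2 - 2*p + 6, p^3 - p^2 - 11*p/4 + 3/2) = p^2 - p/2 - 3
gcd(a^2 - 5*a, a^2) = a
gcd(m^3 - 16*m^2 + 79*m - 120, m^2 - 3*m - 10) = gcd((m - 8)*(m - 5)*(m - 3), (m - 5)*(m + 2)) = m - 5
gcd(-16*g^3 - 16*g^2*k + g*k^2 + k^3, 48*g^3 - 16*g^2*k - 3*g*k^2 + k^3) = 16*g^2 - k^2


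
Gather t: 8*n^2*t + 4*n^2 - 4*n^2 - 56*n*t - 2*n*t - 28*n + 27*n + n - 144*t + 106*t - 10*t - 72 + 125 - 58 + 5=t*(8*n^2 - 58*n - 48)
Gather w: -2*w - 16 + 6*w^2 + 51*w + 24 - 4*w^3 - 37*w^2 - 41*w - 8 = -4*w^3 - 31*w^2 + 8*w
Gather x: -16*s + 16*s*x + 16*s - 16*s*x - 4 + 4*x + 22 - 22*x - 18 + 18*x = 0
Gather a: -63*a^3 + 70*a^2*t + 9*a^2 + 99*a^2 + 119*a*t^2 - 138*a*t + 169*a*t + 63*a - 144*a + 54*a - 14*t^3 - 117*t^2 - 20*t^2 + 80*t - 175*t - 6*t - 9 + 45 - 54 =-63*a^3 + a^2*(70*t + 108) + a*(119*t^2 + 31*t - 27) - 14*t^3 - 137*t^2 - 101*t - 18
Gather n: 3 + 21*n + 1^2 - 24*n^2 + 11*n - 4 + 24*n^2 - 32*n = 0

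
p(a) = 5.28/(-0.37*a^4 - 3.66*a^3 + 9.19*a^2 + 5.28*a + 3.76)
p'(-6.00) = 0.00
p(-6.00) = 0.01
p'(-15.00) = -0.00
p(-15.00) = -0.00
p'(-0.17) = -0.98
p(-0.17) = 1.68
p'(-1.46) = 0.33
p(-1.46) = 0.21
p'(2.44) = 7.54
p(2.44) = 1.04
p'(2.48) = 16.40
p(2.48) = 1.49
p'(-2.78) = 0.04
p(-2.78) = 0.05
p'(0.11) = -1.91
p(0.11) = 1.19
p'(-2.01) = 0.12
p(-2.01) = 0.10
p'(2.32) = 1.91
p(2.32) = 0.58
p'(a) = 5.28*(1.48*a^3 + 10.98*a^2 - 18.38*a - 5.28)/(-0.37*a^4 - 3.66*a^3 + 9.19*a^2 + 5.28*a + 3.76)^2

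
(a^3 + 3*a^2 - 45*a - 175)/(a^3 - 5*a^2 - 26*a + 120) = (a^2 - 2*a - 35)/(a^2 - 10*a + 24)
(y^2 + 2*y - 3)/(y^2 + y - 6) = (y - 1)/(y - 2)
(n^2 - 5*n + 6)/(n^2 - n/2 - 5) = 2*(-n^2 + 5*n - 6)/(-2*n^2 + n + 10)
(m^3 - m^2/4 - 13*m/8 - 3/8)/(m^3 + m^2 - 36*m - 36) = (8*m^2 - 10*m - 3)/(8*(m^2 - 36))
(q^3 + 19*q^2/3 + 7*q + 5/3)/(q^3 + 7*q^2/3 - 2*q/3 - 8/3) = (3*q^3 + 19*q^2 + 21*q + 5)/(3*q^3 + 7*q^2 - 2*q - 8)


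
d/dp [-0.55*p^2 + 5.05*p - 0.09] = 5.05 - 1.1*p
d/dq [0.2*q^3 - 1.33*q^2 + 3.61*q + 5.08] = 0.6*q^2 - 2.66*q + 3.61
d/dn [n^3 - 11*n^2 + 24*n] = 3*n^2 - 22*n + 24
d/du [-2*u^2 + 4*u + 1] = 4 - 4*u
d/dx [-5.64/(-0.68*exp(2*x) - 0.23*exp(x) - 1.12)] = (-7.6704*exp(x) - 1.2972)*exp(x)/(0.68*exp(2*x) + 0.23*exp(x) + 1.12)^2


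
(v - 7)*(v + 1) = v^2 - 6*v - 7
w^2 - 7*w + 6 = (w - 6)*(w - 1)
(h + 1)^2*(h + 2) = h^3 + 4*h^2 + 5*h + 2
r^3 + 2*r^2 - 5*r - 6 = (r - 2)*(r + 1)*(r + 3)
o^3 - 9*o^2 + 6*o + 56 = (o - 7)*(o - 4)*(o + 2)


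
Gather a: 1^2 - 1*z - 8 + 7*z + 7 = 6*z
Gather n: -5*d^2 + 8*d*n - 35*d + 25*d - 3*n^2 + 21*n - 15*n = -5*d^2 - 10*d - 3*n^2 + n*(8*d + 6)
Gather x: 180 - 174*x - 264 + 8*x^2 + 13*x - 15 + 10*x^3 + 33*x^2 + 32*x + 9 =10*x^3 + 41*x^2 - 129*x - 90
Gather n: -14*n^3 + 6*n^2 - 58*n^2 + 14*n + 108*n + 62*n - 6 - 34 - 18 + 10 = -14*n^3 - 52*n^2 + 184*n - 48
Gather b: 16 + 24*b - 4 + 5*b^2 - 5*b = 5*b^2 + 19*b + 12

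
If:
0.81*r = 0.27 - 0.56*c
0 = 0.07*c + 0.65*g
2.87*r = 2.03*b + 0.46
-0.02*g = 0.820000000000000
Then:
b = -371.88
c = 380.71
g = -41.00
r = -262.88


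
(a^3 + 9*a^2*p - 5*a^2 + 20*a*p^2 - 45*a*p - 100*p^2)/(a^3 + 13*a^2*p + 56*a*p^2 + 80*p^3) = (a - 5)/(a + 4*p)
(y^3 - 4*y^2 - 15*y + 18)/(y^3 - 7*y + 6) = (y - 6)/(y - 2)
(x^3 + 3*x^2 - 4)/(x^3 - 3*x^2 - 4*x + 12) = (x^2 + x - 2)/(x^2 - 5*x + 6)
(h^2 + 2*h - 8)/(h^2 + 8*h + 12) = (h^2 + 2*h - 8)/(h^2 + 8*h + 12)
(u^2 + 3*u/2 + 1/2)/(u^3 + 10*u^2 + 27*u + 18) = (u + 1/2)/(u^2 + 9*u + 18)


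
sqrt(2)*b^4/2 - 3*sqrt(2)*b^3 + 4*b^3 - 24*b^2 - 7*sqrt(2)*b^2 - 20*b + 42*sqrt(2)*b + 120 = (b - 6)*(b - 2*sqrt(2))*(b + 5*sqrt(2))*(sqrt(2)*b/2 + 1)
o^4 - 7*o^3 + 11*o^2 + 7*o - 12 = (o - 4)*(o - 3)*(o - 1)*(o + 1)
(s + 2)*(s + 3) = s^2 + 5*s + 6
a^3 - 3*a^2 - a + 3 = (a - 3)*(a - 1)*(a + 1)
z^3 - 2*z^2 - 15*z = z*(z - 5)*(z + 3)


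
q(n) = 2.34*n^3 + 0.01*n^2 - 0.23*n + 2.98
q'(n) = 7.02*n^2 + 0.02*n - 0.23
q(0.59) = 3.33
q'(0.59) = 2.23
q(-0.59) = 2.64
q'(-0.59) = 2.20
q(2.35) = 32.86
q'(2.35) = 38.58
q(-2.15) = -19.74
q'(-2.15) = 32.18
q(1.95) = 19.92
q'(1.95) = 26.50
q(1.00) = 5.10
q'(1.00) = 6.81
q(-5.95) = -488.21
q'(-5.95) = 248.18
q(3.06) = 69.42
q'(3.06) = 65.56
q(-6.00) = -500.72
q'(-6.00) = 252.37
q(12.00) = 4045.18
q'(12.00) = 1010.89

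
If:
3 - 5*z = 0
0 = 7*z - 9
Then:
No Solution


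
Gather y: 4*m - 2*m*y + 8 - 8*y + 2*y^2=4*m + 2*y^2 + y*(-2*m - 8) + 8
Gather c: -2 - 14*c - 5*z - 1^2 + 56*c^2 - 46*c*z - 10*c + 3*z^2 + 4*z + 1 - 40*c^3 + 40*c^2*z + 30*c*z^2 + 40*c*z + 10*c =-40*c^3 + c^2*(40*z + 56) + c*(30*z^2 - 6*z - 14) + 3*z^2 - z - 2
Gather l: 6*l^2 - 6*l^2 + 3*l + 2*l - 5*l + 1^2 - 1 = 0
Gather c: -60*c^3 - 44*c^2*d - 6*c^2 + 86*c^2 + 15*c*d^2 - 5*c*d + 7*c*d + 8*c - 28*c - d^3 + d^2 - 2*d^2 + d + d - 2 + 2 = -60*c^3 + c^2*(80 - 44*d) + c*(15*d^2 + 2*d - 20) - d^3 - d^2 + 2*d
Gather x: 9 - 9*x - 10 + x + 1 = -8*x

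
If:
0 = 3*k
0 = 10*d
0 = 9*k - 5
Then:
No Solution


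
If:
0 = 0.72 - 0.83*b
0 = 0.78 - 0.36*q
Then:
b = 0.87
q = 2.17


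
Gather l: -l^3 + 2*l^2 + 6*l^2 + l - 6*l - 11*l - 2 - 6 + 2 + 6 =-l^3 + 8*l^2 - 16*l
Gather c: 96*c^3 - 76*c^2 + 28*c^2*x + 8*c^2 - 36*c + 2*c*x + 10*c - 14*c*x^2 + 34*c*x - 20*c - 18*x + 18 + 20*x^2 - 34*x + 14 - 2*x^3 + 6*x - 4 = 96*c^3 + c^2*(28*x - 68) + c*(-14*x^2 + 36*x - 46) - 2*x^3 + 20*x^2 - 46*x + 28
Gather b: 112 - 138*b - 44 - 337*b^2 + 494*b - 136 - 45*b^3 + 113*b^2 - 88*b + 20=-45*b^3 - 224*b^2 + 268*b - 48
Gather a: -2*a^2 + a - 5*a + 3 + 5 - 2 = -2*a^2 - 4*a + 6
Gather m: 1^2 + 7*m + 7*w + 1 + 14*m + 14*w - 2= 21*m + 21*w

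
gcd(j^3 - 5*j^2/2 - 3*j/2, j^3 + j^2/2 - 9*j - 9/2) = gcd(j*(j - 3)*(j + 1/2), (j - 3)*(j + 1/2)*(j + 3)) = j^2 - 5*j/2 - 3/2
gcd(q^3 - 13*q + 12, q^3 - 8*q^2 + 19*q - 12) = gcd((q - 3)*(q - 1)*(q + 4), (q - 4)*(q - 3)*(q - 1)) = q^2 - 4*q + 3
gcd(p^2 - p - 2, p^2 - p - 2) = p^2 - p - 2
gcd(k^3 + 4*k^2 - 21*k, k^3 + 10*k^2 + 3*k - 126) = k^2 + 4*k - 21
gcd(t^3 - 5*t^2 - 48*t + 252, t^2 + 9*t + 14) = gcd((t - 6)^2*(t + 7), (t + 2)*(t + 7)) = t + 7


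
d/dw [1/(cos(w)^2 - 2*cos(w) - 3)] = 2*(cos(w) - 1)*sin(w)/(sin(w)^2 + 2*cos(w) + 2)^2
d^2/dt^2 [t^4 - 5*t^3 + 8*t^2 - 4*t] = 12*t^2 - 30*t + 16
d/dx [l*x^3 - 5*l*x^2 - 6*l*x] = l*(3*x^2 - 10*x - 6)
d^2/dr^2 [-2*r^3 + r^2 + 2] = 2 - 12*r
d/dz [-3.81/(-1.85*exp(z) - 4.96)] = -7.0485*exp(z)/(1.85*exp(z) + 4.96)^2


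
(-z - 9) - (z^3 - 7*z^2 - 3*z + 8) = -z^3 + 7*z^2 + 2*z - 17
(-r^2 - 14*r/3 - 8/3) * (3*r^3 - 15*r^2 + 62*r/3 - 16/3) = -3*r^5 + r^4 + 124*r^3/3 - 460*r^2/9 - 272*r/9 + 128/9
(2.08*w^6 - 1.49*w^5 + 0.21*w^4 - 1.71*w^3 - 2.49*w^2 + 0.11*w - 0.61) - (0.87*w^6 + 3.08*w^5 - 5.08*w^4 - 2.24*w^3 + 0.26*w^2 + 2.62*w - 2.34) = 1.21*w^6 - 4.57*w^5 + 5.29*w^4 + 0.53*w^3 - 2.75*w^2 - 2.51*w + 1.73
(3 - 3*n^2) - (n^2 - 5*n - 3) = -4*n^2 + 5*n + 6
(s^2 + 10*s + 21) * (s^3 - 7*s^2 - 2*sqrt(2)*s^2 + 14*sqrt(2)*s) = s^5 - 2*sqrt(2)*s^4 + 3*s^4 - 49*s^3 - 6*sqrt(2)*s^3 - 147*s^2 + 98*sqrt(2)*s^2 + 294*sqrt(2)*s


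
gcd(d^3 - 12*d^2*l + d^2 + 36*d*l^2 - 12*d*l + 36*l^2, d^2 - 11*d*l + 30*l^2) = d - 6*l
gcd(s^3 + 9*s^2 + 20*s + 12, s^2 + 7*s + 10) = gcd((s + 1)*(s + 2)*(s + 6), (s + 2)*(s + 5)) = s + 2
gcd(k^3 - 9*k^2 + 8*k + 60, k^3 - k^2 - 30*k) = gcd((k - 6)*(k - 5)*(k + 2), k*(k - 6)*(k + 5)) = k - 6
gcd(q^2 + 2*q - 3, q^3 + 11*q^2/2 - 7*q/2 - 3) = q - 1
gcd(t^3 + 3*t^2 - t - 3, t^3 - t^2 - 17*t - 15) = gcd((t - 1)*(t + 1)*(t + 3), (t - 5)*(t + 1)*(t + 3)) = t^2 + 4*t + 3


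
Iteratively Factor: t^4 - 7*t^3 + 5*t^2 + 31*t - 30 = (t - 3)*(t^3 - 4*t^2 - 7*t + 10) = (t - 5)*(t - 3)*(t^2 + t - 2) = (t - 5)*(t - 3)*(t + 2)*(t - 1)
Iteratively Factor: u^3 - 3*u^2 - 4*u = (u + 1)*(u^2 - 4*u) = (u - 4)*(u + 1)*(u)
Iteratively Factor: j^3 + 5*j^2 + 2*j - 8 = (j + 2)*(j^2 + 3*j - 4) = (j + 2)*(j + 4)*(j - 1)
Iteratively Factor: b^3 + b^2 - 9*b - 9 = (b + 1)*(b^2 - 9) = (b - 3)*(b + 1)*(b + 3)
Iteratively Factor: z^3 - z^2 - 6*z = (z)*(z^2 - z - 6) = z*(z + 2)*(z - 3)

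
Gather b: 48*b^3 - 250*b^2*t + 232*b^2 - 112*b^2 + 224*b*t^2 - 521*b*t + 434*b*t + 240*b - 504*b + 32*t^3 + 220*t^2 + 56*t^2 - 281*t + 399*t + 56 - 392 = 48*b^3 + b^2*(120 - 250*t) + b*(224*t^2 - 87*t - 264) + 32*t^3 + 276*t^2 + 118*t - 336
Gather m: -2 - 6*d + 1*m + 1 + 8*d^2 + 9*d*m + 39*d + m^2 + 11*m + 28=8*d^2 + 33*d + m^2 + m*(9*d + 12) + 27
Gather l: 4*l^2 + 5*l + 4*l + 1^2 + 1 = 4*l^2 + 9*l + 2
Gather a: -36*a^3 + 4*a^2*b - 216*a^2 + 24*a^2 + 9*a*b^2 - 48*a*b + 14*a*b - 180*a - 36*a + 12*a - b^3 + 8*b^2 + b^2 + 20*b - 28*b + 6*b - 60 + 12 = -36*a^3 + a^2*(4*b - 192) + a*(9*b^2 - 34*b - 204) - b^3 + 9*b^2 - 2*b - 48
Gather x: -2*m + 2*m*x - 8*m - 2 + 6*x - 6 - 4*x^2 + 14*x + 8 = -10*m - 4*x^2 + x*(2*m + 20)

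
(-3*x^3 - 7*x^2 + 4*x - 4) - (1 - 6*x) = -3*x^3 - 7*x^2 + 10*x - 5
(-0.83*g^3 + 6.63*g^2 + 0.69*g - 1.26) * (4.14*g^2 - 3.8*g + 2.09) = -3.4362*g^5 + 30.6022*g^4 - 24.0721*g^3 + 6.0183*g^2 + 6.2301*g - 2.6334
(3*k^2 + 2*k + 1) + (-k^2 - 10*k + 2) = 2*k^2 - 8*k + 3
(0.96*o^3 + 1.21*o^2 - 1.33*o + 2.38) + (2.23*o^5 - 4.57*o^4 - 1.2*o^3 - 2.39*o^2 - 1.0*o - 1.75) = 2.23*o^5 - 4.57*o^4 - 0.24*o^3 - 1.18*o^2 - 2.33*o + 0.63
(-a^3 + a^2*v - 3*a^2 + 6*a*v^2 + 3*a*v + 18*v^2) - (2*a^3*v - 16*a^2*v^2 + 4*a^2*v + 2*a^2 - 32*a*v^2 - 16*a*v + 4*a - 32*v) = -2*a^3*v - a^3 + 16*a^2*v^2 - 3*a^2*v - 5*a^2 + 38*a*v^2 + 19*a*v - 4*a + 18*v^2 + 32*v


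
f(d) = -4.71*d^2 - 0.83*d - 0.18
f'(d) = -9.42*d - 0.83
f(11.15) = -594.99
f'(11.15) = -105.86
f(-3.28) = -48.13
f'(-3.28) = 30.07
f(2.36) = -28.37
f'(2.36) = -23.06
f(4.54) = -101.03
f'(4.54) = -43.60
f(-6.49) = -193.18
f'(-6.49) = 60.31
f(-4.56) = -94.33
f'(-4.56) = 42.13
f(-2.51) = -27.77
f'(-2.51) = 22.81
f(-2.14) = -19.97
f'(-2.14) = 19.33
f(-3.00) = -40.08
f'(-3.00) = 27.43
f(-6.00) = -164.76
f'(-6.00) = 55.69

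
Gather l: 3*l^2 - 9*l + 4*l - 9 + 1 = 3*l^2 - 5*l - 8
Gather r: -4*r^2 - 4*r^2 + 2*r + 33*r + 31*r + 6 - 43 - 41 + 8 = -8*r^2 + 66*r - 70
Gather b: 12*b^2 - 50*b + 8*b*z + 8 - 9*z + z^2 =12*b^2 + b*(8*z - 50) + z^2 - 9*z + 8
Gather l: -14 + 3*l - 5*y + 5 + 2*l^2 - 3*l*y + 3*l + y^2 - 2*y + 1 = 2*l^2 + l*(6 - 3*y) + y^2 - 7*y - 8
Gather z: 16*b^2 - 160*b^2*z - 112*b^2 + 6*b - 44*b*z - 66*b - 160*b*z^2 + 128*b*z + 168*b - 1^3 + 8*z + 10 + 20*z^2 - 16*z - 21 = -96*b^2 + 108*b + z^2*(20 - 160*b) + z*(-160*b^2 + 84*b - 8) - 12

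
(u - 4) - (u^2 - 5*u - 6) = -u^2 + 6*u + 2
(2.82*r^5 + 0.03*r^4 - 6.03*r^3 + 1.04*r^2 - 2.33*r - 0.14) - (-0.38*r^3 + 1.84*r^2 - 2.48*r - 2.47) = 2.82*r^5 + 0.03*r^4 - 5.65*r^3 - 0.8*r^2 + 0.15*r + 2.33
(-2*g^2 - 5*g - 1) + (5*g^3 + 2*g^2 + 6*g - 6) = 5*g^3 + g - 7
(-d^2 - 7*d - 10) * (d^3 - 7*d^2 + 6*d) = -d^5 + 33*d^3 + 28*d^2 - 60*d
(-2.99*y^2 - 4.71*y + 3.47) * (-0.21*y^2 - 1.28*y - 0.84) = 0.6279*y^4 + 4.8163*y^3 + 7.8117*y^2 - 0.4852*y - 2.9148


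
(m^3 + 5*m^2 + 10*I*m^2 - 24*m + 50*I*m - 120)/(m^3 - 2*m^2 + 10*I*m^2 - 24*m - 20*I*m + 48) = (m + 5)/(m - 2)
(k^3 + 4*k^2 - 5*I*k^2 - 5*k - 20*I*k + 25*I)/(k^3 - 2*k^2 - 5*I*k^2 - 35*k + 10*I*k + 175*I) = (k - 1)/(k - 7)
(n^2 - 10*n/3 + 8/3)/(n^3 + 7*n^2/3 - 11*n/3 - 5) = (3*n^2 - 10*n + 8)/(3*n^3 + 7*n^2 - 11*n - 15)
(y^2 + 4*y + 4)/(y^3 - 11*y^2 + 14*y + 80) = (y + 2)/(y^2 - 13*y + 40)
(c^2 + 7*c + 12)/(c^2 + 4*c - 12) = (c^2 + 7*c + 12)/(c^2 + 4*c - 12)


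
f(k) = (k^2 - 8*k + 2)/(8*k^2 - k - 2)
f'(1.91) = 0.28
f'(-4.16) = 0.06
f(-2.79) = 0.51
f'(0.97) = 2.04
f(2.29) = -0.29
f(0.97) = -1.06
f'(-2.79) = 0.15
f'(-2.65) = 0.17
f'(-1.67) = 0.53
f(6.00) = -0.04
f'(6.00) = 0.03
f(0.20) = -0.23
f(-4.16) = 0.37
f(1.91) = -0.38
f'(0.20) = 3.77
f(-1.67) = 0.83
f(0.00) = -1.00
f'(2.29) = 0.19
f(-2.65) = 0.53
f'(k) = (1 - 16*k)*(k^2 - 8*k + 2)/(8*k^2 - k - 2)^2 + (2*k - 8)/(8*k^2 - k - 2) = 9*(7*k^2 - 4*k + 2)/(64*k^4 - 16*k^3 - 31*k^2 + 4*k + 4)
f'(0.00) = 4.50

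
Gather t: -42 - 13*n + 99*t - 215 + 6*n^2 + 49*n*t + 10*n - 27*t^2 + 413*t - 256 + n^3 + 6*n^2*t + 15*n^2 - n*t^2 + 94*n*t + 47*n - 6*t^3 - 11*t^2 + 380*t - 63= n^3 + 21*n^2 + 44*n - 6*t^3 + t^2*(-n - 38) + t*(6*n^2 + 143*n + 892) - 576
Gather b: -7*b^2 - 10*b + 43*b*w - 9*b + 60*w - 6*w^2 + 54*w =-7*b^2 + b*(43*w - 19) - 6*w^2 + 114*w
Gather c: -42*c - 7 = -42*c - 7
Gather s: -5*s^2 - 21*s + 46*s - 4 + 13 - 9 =-5*s^2 + 25*s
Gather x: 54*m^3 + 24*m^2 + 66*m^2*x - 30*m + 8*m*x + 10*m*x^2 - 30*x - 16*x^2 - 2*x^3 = 54*m^3 + 24*m^2 - 30*m - 2*x^3 + x^2*(10*m - 16) + x*(66*m^2 + 8*m - 30)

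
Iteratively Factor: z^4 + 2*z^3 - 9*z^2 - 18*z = (z)*(z^3 + 2*z^2 - 9*z - 18) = z*(z - 3)*(z^2 + 5*z + 6) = z*(z - 3)*(z + 3)*(z + 2)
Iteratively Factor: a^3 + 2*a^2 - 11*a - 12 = (a + 1)*(a^2 + a - 12) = (a - 3)*(a + 1)*(a + 4)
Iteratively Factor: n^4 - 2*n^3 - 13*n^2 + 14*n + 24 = (n + 1)*(n^3 - 3*n^2 - 10*n + 24) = (n - 4)*(n + 1)*(n^2 + n - 6) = (n - 4)*(n + 1)*(n + 3)*(n - 2)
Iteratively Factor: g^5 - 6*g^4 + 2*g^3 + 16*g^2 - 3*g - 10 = (g + 1)*(g^4 - 7*g^3 + 9*g^2 + 7*g - 10) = (g - 5)*(g + 1)*(g^3 - 2*g^2 - g + 2) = (g - 5)*(g - 1)*(g + 1)*(g^2 - g - 2) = (g - 5)*(g - 1)*(g + 1)^2*(g - 2)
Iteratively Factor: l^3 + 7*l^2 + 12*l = (l)*(l^2 + 7*l + 12) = l*(l + 4)*(l + 3)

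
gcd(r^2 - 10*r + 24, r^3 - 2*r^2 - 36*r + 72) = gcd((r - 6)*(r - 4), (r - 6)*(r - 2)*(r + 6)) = r - 6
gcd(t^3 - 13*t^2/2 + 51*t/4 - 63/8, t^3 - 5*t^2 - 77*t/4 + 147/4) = t - 3/2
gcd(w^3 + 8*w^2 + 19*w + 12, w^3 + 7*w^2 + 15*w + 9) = w^2 + 4*w + 3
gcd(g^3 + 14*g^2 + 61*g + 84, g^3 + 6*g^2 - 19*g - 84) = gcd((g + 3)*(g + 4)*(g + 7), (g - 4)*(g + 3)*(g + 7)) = g^2 + 10*g + 21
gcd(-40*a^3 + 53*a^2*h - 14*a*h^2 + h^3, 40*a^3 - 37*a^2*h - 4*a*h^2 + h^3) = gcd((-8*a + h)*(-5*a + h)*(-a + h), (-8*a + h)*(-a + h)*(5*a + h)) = 8*a^2 - 9*a*h + h^2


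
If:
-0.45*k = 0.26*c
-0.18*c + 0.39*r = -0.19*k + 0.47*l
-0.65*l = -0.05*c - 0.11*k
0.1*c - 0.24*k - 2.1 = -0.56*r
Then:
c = 3.28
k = -1.89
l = -0.07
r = 2.35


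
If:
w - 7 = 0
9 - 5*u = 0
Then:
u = 9/5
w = 7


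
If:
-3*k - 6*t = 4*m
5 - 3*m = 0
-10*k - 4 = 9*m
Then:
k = -19/10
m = 5/3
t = -29/180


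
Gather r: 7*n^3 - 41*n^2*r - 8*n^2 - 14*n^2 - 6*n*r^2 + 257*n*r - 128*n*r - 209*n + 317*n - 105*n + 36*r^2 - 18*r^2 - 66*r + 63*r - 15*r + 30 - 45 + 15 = 7*n^3 - 22*n^2 + 3*n + r^2*(18 - 6*n) + r*(-41*n^2 + 129*n - 18)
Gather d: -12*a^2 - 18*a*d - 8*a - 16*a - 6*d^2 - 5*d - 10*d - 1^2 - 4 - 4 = -12*a^2 - 24*a - 6*d^2 + d*(-18*a - 15) - 9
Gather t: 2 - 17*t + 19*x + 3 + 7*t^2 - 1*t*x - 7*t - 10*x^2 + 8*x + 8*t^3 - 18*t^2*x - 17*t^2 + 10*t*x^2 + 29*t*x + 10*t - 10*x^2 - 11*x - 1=8*t^3 + t^2*(-18*x - 10) + t*(10*x^2 + 28*x - 14) - 20*x^2 + 16*x + 4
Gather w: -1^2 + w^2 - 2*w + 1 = w^2 - 2*w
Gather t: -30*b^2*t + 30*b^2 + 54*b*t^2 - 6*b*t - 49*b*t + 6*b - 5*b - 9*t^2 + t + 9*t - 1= 30*b^2 + b + t^2*(54*b - 9) + t*(-30*b^2 - 55*b + 10) - 1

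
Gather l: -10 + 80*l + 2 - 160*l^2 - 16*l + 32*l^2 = -128*l^2 + 64*l - 8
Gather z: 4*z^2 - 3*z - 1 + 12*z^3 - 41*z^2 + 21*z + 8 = 12*z^3 - 37*z^2 + 18*z + 7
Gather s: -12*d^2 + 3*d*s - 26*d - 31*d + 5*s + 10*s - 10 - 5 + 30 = -12*d^2 - 57*d + s*(3*d + 15) + 15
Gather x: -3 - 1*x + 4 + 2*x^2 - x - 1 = 2*x^2 - 2*x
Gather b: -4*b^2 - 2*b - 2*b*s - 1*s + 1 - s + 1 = -4*b^2 + b*(-2*s - 2) - 2*s + 2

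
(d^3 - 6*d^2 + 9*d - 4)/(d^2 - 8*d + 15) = (d^3 - 6*d^2 + 9*d - 4)/(d^2 - 8*d + 15)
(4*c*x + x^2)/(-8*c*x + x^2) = (4*c + x)/(-8*c + x)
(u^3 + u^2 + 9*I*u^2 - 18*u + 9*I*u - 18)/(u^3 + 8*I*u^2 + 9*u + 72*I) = (u^2 + u*(1 + 6*I) + 6*I)/(u^2 + 5*I*u + 24)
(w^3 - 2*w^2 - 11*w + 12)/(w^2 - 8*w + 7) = (w^2 - w - 12)/(w - 7)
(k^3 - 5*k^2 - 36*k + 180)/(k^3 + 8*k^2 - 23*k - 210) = (k - 6)/(k + 7)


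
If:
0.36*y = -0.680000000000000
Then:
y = -1.89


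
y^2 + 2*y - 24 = (y - 4)*(y + 6)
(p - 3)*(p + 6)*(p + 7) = p^3 + 10*p^2 + 3*p - 126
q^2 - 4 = (q - 2)*(q + 2)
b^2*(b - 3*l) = b^3 - 3*b^2*l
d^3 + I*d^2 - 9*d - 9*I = (d - 3)*(d + 3)*(d + I)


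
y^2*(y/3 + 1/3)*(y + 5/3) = y^4/3 + 8*y^3/9 + 5*y^2/9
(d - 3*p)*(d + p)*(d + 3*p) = d^3 + d^2*p - 9*d*p^2 - 9*p^3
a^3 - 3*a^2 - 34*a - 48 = (a - 8)*(a + 2)*(a + 3)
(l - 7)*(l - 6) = l^2 - 13*l + 42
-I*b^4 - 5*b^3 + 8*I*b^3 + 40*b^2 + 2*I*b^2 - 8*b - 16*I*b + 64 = (b - 8)*(b - 4*I)*(b - 2*I)*(-I*b + 1)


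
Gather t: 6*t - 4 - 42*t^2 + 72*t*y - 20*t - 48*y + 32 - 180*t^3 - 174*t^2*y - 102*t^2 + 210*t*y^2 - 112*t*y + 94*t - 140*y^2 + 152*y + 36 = -180*t^3 + t^2*(-174*y - 144) + t*(210*y^2 - 40*y + 80) - 140*y^2 + 104*y + 64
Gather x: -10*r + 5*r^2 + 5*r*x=5*r^2 + 5*r*x - 10*r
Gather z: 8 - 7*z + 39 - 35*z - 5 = 42 - 42*z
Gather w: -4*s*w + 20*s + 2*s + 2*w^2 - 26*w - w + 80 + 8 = 22*s + 2*w^2 + w*(-4*s - 27) + 88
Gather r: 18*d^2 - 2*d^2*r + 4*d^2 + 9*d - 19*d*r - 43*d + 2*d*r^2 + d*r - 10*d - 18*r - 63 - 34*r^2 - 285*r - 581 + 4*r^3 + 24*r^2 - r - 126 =22*d^2 - 44*d + 4*r^3 + r^2*(2*d - 10) + r*(-2*d^2 - 18*d - 304) - 770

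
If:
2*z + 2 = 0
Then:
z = -1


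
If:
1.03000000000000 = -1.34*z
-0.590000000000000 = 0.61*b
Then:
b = -0.97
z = -0.77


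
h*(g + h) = g*h + h^2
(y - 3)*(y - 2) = y^2 - 5*y + 6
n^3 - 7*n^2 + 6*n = n*(n - 6)*(n - 1)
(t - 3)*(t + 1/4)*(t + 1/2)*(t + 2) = t^4 - t^3/4 - 53*t^2/8 - 37*t/8 - 3/4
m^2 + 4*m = m*(m + 4)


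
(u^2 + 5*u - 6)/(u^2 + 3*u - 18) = (u - 1)/(u - 3)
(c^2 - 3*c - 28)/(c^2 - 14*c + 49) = (c + 4)/(c - 7)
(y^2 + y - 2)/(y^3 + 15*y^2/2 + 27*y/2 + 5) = 2*(y - 1)/(2*y^2 + 11*y + 5)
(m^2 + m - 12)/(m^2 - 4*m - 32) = (m - 3)/(m - 8)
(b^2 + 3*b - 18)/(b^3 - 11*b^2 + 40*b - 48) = (b + 6)/(b^2 - 8*b + 16)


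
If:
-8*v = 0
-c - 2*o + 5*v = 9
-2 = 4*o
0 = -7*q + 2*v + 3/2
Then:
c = -8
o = -1/2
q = 3/14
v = 0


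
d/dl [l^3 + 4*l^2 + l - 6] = 3*l^2 + 8*l + 1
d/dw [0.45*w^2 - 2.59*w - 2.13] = 0.9*w - 2.59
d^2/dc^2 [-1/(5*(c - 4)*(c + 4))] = 2*(-3*c^2 - 16)/(5*(c^6 - 48*c^4 + 768*c^2 - 4096))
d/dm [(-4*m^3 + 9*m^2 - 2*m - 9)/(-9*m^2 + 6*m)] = 2*(6*m^4 - 8*m^3 + 6*m^2 - 27*m + 9)/(3*m^2*(9*m^2 - 12*m + 4))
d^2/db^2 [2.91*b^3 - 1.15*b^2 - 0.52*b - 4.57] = 17.46*b - 2.3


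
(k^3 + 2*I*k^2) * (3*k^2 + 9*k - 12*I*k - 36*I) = 3*k^5 + 9*k^4 - 6*I*k^4 + 24*k^3 - 18*I*k^3 + 72*k^2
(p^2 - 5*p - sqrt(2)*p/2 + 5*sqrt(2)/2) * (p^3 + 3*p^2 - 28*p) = p^5 - 2*p^4 - sqrt(2)*p^4/2 - 43*p^3 + sqrt(2)*p^3 + 43*sqrt(2)*p^2/2 + 140*p^2 - 70*sqrt(2)*p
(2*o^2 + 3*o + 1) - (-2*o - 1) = 2*o^2 + 5*o + 2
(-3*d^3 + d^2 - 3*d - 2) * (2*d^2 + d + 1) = -6*d^5 - d^4 - 8*d^3 - 6*d^2 - 5*d - 2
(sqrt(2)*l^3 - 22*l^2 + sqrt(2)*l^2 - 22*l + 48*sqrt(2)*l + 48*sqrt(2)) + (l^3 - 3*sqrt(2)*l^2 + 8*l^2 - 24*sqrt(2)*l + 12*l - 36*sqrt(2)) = l^3 + sqrt(2)*l^3 - 14*l^2 - 2*sqrt(2)*l^2 - 10*l + 24*sqrt(2)*l + 12*sqrt(2)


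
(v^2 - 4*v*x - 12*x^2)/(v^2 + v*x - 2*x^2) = (-v + 6*x)/(-v + x)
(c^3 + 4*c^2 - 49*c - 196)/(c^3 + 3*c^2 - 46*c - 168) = (c + 7)/(c + 6)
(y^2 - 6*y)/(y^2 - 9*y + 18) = y/(y - 3)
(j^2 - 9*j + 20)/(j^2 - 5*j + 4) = (j - 5)/(j - 1)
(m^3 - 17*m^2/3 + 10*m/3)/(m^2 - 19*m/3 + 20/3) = m*(3*m - 2)/(3*m - 4)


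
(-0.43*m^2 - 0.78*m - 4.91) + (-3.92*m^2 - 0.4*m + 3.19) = -4.35*m^2 - 1.18*m - 1.72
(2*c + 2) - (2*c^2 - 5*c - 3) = -2*c^2 + 7*c + 5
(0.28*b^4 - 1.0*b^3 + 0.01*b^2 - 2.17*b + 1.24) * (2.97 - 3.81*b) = -1.0668*b^5 + 4.6416*b^4 - 3.0081*b^3 + 8.2974*b^2 - 11.1693*b + 3.6828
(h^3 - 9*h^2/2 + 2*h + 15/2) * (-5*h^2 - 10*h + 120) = -5*h^5 + 25*h^4/2 + 155*h^3 - 1195*h^2/2 + 165*h + 900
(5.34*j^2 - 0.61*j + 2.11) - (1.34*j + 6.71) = 5.34*j^2 - 1.95*j - 4.6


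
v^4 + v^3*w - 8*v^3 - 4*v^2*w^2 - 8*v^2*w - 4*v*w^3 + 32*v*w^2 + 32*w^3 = (v - 8)*(v - 2*w)*(v + w)*(v + 2*w)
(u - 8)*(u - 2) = u^2 - 10*u + 16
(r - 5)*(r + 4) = r^2 - r - 20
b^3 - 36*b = b*(b - 6)*(b + 6)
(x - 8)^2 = x^2 - 16*x + 64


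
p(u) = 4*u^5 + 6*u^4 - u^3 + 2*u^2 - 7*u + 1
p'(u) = 20*u^4 + 24*u^3 - 3*u^2 + 4*u - 7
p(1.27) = 22.11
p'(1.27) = 94.43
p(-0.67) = 7.56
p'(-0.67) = -14.21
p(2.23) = 353.21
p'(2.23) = 747.75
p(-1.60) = 18.79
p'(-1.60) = 11.69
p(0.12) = 0.19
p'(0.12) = -6.52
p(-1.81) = 12.84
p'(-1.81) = 48.27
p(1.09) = 9.08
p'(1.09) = 53.11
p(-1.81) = 12.84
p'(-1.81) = 48.27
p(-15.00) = -2729819.00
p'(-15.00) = 930758.00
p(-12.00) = -868811.00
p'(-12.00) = 372761.00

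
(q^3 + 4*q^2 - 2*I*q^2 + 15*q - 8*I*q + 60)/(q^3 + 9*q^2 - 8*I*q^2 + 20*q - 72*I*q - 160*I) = (q^2 - 2*I*q + 15)/(q^2 + q*(5 - 8*I) - 40*I)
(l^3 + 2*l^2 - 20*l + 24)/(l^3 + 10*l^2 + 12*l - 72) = (l - 2)/(l + 6)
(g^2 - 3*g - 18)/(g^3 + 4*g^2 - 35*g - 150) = (g + 3)/(g^2 + 10*g + 25)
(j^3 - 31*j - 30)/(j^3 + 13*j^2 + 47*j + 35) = (j - 6)/(j + 7)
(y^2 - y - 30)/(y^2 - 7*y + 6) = (y + 5)/(y - 1)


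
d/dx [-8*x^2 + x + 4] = 1 - 16*x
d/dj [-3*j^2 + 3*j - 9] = 3 - 6*j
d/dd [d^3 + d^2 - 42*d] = 3*d^2 + 2*d - 42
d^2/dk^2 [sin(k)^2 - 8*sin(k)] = 8*sin(k) + 2*cos(2*k)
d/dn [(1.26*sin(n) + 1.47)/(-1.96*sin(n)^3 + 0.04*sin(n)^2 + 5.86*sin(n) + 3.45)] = (4.9392*sin(n)^3 + 8.5932*sin(n)^2 - 0.1176*sin(n) - 4.2672)*cos(n)/(3.8416*sin(n)^6 - 0.1568*sin(n)^5 - 22.9696*sin(n)^4 - 13.0552*sin(n)^3 + 34.6156*sin(n)^2 + 40.434*sin(n) + 11.9025)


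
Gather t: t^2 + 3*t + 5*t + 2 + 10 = t^2 + 8*t + 12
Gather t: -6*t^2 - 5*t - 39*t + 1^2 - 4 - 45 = -6*t^2 - 44*t - 48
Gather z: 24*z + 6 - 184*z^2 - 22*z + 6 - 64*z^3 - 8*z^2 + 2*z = -64*z^3 - 192*z^2 + 4*z + 12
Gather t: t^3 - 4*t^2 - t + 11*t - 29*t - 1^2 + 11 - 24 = t^3 - 4*t^2 - 19*t - 14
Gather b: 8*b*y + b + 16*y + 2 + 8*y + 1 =b*(8*y + 1) + 24*y + 3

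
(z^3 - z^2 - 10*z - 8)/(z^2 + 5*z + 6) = (z^2 - 3*z - 4)/(z + 3)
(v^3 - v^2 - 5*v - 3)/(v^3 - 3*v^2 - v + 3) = (v + 1)/(v - 1)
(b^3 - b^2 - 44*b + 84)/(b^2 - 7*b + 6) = (b^2 + 5*b - 14)/(b - 1)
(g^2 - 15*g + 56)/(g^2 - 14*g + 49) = (g - 8)/(g - 7)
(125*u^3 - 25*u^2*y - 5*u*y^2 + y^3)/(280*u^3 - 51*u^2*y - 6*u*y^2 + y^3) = (-25*u^2 + y^2)/(-56*u^2 - u*y + y^2)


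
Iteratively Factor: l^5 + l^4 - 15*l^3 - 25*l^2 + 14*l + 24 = (l + 2)*(l^4 - l^3 - 13*l^2 + l + 12) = (l - 1)*(l + 2)*(l^3 - 13*l - 12) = (l - 1)*(l + 2)*(l + 3)*(l^2 - 3*l - 4) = (l - 1)*(l + 1)*(l + 2)*(l + 3)*(l - 4)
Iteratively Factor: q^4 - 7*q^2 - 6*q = (q)*(q^3 - 7*q - 6) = q*(q - 3)*(q^2 + 3*q + 2) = q*(q - 3)*(q + 1)*(q + 2)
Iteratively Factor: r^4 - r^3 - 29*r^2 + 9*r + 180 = (r - 5)*(r^3 + 4*r^2 - 9*r - 36) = (r - 5)*(r + 3)*(r^2 + r - 12) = (r - 5)*(r + 3)*(r + 4)*(r - 3)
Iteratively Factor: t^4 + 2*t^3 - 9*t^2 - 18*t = (t + 2)*(t^3 - 9*t) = (t - 3)*(t + 2)*(t^2 + 3*t) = (t - 3)*(t + 2)*(t + 3)*(t)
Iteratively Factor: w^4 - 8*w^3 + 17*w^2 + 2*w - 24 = (w - 2)*(w^3 - 6*w^2 + 5*w + 12) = (w - 3)*(w - 2)*(w^2 - 3*w - 4) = (w - 4)*(w - 3)*(w - 2)*(w + 1)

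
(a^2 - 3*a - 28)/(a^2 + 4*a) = (a - 7)/a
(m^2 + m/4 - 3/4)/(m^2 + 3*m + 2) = (m - 3/4)/(m + 2)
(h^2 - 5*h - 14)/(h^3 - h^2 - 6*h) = (h - 7)/(h*(h - 3))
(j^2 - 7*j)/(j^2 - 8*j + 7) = j/(j - 1)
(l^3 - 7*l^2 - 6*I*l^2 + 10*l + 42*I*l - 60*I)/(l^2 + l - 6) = (l^2 - l*(5 + 6*I) + 30*I)/(l + 3)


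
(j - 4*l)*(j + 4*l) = j^2 - 16*l^2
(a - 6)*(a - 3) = a^2 - 9*a + 18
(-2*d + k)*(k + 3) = -2*d*k - 6*d + k^2 + 3*k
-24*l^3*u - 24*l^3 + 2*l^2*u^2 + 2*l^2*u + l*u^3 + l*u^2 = (-4*l + u)*(6*l + u)*(l*u + l)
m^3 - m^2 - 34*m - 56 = (m - 7)*(m + 2)*(m + 4)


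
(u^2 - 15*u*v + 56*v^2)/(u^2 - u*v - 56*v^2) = (u - 7*v)/(u + 7*v)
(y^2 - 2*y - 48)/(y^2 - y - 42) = (y - 8)/(y - 7)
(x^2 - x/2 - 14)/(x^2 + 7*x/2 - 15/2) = (2*x^2 - x - 28)/(2*x^2 + 7*x - 15)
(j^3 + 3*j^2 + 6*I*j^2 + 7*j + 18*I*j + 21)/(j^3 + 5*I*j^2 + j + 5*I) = (j^2 + j*(3 + 7*I) + 21*I)/(j^2 + 6*I*j - 5)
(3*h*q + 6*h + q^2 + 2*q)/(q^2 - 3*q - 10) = (3*h + q)/(q - 5)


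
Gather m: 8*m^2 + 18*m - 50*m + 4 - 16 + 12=8*m^2 - 32*m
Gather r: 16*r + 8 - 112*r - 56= -96*r - 48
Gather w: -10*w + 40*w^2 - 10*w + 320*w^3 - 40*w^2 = 320*w^3 - 20*w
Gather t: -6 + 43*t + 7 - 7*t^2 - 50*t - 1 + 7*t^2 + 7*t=0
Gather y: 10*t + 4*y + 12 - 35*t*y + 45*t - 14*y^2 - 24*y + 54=55*t - 14*y^2 + y*(-35*t - 20) + 66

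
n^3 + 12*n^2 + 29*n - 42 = (n - 1)*(n + 6)*(n + 7)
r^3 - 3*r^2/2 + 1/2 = (r - 1)^2*(r + 1/2)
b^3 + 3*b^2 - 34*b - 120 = (b - 6)*(b + 4)*(b + 5)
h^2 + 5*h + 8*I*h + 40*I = (h + 5)*(h + 8*I)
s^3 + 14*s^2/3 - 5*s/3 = s*(s - 1/3)*(s + 5)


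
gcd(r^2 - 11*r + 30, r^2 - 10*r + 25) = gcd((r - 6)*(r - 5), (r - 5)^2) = r - 5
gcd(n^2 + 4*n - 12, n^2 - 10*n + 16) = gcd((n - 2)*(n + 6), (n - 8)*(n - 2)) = n - 2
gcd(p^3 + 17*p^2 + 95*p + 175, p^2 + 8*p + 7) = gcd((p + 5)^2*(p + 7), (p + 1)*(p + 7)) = p + 7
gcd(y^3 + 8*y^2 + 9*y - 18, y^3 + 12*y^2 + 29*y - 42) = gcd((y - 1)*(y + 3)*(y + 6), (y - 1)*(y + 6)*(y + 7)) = y^2 + 5*y - 6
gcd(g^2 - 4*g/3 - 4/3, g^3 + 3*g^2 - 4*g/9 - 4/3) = g + 2/3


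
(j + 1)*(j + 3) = j^2 + 4*j + 3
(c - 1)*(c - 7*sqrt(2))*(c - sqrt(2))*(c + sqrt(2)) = c^4 - 7*sqrt(2)*c^3 - c^3 - 2*c^2 + 7*sqrt(2)*c^2 + 2*c + 14*sqrt(2)*c - 14*sqrt(2)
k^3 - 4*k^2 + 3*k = k*(k - 3)*(k - 1)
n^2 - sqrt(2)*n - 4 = (n - 2*sqrt(2))*(n + sqrt(2))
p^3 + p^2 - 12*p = p*(p - 3)*(p + 4)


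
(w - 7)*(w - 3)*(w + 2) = w^3 - 8*w^2 + w + 42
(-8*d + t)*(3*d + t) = -24*d^2 - 5*d*t + t^2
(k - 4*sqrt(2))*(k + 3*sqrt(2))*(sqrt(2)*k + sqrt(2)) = sqrt(2)*k^3 - 2*k^2 + sqrt(2)*k^2 - 24*sqrt(2)*k - 2*k - 24*sqrt(2)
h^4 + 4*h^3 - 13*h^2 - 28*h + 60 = (h - 2)^2*(h + 3)*(h + 5)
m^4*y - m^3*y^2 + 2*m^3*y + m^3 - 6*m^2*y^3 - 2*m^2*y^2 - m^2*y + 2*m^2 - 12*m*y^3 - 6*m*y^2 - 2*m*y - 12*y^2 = (m + 2)*(m - 3*y)*(m + 2*y)*(m*y + 1)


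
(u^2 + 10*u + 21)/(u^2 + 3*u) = (u + 7)/u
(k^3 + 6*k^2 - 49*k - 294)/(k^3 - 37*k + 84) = (k^2 - k - 42)/(k^2 - 7*k + 12)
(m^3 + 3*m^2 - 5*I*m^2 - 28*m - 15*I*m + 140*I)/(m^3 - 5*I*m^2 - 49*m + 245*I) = (m - 4)/(m - 7)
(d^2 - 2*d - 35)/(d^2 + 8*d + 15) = (d - 7)/(d + 3)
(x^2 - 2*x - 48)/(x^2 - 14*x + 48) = (x + 6)/(x - 6)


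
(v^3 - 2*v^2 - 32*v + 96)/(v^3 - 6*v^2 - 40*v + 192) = (v - 4)/(v - 8)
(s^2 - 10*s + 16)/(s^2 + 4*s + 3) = (s^2 - 10*s + 16)/(s^2 + 4*s + 3)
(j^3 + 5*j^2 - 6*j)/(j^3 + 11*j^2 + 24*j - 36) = j/(j + 6)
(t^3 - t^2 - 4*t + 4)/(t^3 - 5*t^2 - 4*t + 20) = (t - 1)/(t - 5)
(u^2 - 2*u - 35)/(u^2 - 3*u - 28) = (u + 5)/(u + 4)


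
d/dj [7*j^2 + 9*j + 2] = 14*j + 9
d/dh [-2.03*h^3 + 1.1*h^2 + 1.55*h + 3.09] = -6.09*h^2 + 2.2*h + 1.55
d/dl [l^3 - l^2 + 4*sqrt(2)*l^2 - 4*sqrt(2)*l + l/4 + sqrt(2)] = 3*l^2 - 2*l + 8*sqrt(2)*l - 4*sqrt(2) + 1/4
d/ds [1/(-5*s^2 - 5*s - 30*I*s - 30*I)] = (2*s + 1 + 6*I)/(5*(s^2 + s + 6*I*s + 6*I)^2)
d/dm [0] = 0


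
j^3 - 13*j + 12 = (j - 3)*(j - 1)*(j + 4)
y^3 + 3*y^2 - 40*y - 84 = (y - 6)*(y + 2)*(y + 7)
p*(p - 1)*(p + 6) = p^3 + 5*p^2 - 6*p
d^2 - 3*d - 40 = (d - 8)*(d + 5)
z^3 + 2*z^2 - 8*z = z*(z - 2)*(z + 4)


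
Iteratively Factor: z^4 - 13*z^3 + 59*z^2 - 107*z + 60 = (z - 5)*(z^3 - 8*z^2 + 19*z - 12) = (z - 5)*(z - 3)*(z^2 - 5*z + 4) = (z - 5)*(z - 3)*(z - 1)*(z - 4)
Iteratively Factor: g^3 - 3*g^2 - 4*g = (g + 1)*(g^2 - 4*g) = g*(g + 1)*(g - 4)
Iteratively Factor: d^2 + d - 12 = (d - 3)*(d + 4)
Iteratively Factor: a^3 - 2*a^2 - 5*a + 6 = (a + 2)*(a^2 - 4*a + 3) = (a - 1)*(a + 2)*(a - 3)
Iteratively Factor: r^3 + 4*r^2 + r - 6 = (r + 2)*(r^2 + 2*r - 3) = (r + 2)*(r + 3)*(r - 1)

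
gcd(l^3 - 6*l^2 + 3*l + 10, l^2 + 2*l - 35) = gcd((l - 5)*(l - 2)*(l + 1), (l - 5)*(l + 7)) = l - 5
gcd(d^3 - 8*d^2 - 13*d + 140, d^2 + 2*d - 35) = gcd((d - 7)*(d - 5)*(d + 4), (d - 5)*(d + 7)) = d - 5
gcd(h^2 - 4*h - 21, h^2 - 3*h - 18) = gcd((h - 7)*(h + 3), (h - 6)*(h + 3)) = h + 3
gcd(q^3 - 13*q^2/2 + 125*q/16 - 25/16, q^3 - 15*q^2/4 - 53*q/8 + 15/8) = q^2 - 21*q/4 + 5/4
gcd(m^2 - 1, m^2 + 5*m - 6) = m - 1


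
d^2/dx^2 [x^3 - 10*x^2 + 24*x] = 6*x - 20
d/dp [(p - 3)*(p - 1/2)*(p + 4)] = 3*p^2 + p - 25/2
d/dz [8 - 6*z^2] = -12*z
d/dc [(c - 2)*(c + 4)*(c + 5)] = 3*c^2 + 14*c + 2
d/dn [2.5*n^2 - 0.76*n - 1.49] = 5.0*n - 0.76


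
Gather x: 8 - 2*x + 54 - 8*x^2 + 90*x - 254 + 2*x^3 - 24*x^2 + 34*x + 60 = 2*x^3 - 32*x^2 + 122*x - 132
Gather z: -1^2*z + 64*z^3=64*z^3 - z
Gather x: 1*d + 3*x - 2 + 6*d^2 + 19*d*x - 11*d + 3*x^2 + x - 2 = 6*d^2 - 10*d + 3*x^2 + x*(19*d + 4) - 4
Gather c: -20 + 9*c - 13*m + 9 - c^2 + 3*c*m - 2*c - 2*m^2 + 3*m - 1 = -c^2 + c*(3*m + 7) - 2*m^2 - 10*m - 12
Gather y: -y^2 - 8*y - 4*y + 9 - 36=-y^2 - 12*y - 27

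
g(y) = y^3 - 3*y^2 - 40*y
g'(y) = 3*y^2 - 6*y - 40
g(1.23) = -51.88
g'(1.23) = -42.84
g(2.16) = -90.32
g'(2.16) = -38.96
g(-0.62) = 23.41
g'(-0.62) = -35.13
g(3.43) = -132.14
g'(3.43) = -25.29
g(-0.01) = 0.40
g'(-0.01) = -39.94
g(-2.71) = 66.47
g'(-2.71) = -1.71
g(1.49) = -62.95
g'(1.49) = -42.28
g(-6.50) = -141.38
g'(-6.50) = 125.75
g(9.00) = 126.00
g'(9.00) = 149.00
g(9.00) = 126.00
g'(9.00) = 149.00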